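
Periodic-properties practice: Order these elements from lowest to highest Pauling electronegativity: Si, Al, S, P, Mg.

Mg is in period 3, group 2; Al is in period 3, group 13; Si is in period 3, group 14; P is in period 3, group 15; S is in period 3, group 16.
Electronegativity increases across a period and decreases down a group, tracking effective nuclear charge and atomic size.
All lie in period 3, so electronegativity increases left to right.
So from lowest to highest: Mg < Al < Si < P < S.

Mg < Al < Si < P < S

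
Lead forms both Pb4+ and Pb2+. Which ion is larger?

Pb2+

Both ions have Z = 82 protons, but Pb4+ has lost more electrons, so its remaining electrons feel a larger effective nuclear charge per electron and are pulled in more tightly.
Higher positive charge → smaller ion, so Pb2+ > Pb4+.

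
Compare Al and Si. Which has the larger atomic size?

Al is in period 3, group 13; Si is in period 3, group 14.
Atomic radius shrinks across a period as nuclear charge pulls the same shell inward, and grows down a group as new shells are added.
All lie in period 3, so atomic radius increases right to left.
So Al has the larger atomic size (Al > Si).

Al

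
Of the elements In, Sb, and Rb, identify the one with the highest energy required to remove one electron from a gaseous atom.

Sb

Rb is in period 5, group 1; In is in period 5, group 13; Sb is in period 5, group 15.
First ionization energy rises across a period (greater Z_eff holds electrons more tightly) and falls down a group (valence electrons are farther from the nucleus).
All lie in period 5, so first ionization energy increases left to right.
The highest energy required to remove one electron from a gaseous atom among these belongs to Sb.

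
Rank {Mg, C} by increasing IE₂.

Mg, C

After 1 electron has been removed, what remains? Mg⁺ still has 1 valence electron; C⁺ still has 3 valence electrons.
All are still removing valence electrons, so compare the +1 ions as you would atoms: IE_2 generally rises across a period (higher Z_eff) and falls down a group (larger shell), subject to the usual subshell exceptions.
Valence configurations: Mg⁺ [Ne]3s¹, C⁺ [He]2s²2p¹.
Approximate IE_2 values (kJ/mol): Mg 1451, C 2353.
Hence IE_2: Mg < C.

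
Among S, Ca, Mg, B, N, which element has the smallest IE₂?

After 1 electron has been removed, what remains? S⁺ still has 5 valence electrons; Ca⁺ still has 1 valence electron; Mg⁺ still has 1 valence electron; B⁺ still has 2 valence electrons; N⁺ still has 4 valence electrons.
All are still removing valence electrons, so compare the +1 ions as you would atoms: IE_2 generally rises across a period (higher Z_eff) and falls down a group (larger shell), subject to the usual subshell exceptions.
Valence configurations: S⁺ [Ne]3s²3p³, Ca⁺ [Ar]4s¹, Mg⁺ [Ne]3s¹, B⁺ [He]2s², N⁺ [He]2s²2p².
Approximate IE_2 values (kJ/mol): S 2252, Ca 1145, Mg 1451, B 2427, N 2856.
Overall IE_2 order: Ca < Mg < S < B < N.

Ca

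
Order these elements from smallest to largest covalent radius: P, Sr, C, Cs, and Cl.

C < Cl < P < Sr < Cs

C is in period 2, group 14; P is in period 3, group 15; Cl is in period 3, group 17; Sr is in period 5, group 2; Cs is in period 6, group 1.
Radius decreases left→right (rising Z_eff, same n) and increases top→bottom (higher n).
These span different periods and groups, so the two trends combine.
Cl > C: the two effects oppose for this pair; the down-group effect wins (99 vs 75 pm).
P > Cl: P lies to the left of Cl in period 3, so the across-period effect alone puts P larger.
Sr > P: both effects reinforce here, so Sr is clearly the larger of the two.
Cs > Sr: relative to Sr, both the across-period and down-group shifts push Cs's atomic radius up.
Approximate values (pm): C 75, P 111, Cl 99, Sr 185, Cs 232.
So from smallest to largest: C < Cl < P < Sr < Cs.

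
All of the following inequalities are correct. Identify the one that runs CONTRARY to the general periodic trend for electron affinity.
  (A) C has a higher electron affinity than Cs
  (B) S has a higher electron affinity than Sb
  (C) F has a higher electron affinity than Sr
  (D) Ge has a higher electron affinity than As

The general trend: electron affinity increases across a period and decreases down a group.
(A) C (period 2, group 14) vs Cs (period 6, group 1): the stated order agrees with the simple trend.
(B) S (period 3, group 16) vs Sb (period 5, group 15): the stated order agrees with the simple trend.
(C) F (period 2, group 17) vs Sr (period 5, group 2): the stated order agrees with the simple trend.
(D) Ge (period 4, group 14) vs As (period 4, group 15): the stated order contradicts the simple trend.
The exception is (D): adding an electron to As's half-filled 4p³ is unfavourable, so Ge (4p²) has the more exothermic EA.

(D)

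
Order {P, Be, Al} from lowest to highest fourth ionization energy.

P, Al, Be

The fourth ionization energy removes an electron from the +3 ion. For each element: P³⁺ still has 2 valence electrons; Be³⁺ is already 1 electron into the core; Al³⁺ is the bare [Ne] core.
Breaking into a closed-shell core is much more expensive than removing a leftover valence electron — Al and Be have the largest IE_4 here.
The numbers (kJ/mol): P 4964, Be 21007, Al 11577.
Hence IE_4: P < Al < Be.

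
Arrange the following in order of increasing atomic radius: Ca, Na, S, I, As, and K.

S, As, I, Na, Ca, K

Na is in period 3, group 1; S is in period 3, group 16; K is in period 4, group 1; Ca is in period 4, group 2; As is in period 4, group 15; I is in period 5, group 17.
Atomic radius shrinks across a period as nuclear charge pulls the same shell inward, and grows down a group as new shells are added.
Neither a single period nor a single group — weigh both effects.
As > S: relative to S, both the across-period and down-group shifts push As's atomic radius up.
I > As: the two effects oppose for this pair; the down-group effect wins (133 vs 121 pm).
Na > I: the two effects oppose for this pair; the across-period effect wins (155 vs 133 pm).
Ca > Na: the two effects oppose for this pair; the down-group effect wins (171 vs 155 pm).
K > Ca: both are in period 4; the period trend gives K the larger value.
For reference (pm): Na 155, S 103, K 196, Ca 171, As 121, I 133.
So from smallest to largest: S < As < I < Na < Ca < K.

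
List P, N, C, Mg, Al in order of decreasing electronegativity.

N > C > P > Al > Mg

C is in period 2, group 14; N is in period 2, group 15; Mg is in period 3, group 2; Al is in period 3, group 13; P is in period 3, group 15.
Smaller atoms with higher effective nuclear charge are more electronegative.
These span different periods and groups, so the two trends combine.
Al > Mg: Al lies to the right of Mg in period 3, so the across-period effect alone puts Al higher.
P > Al: both are in period 3; the period trend gives P the larger value.
C > P: the two effects oppose for this pair; the down-group effect wins (2.55 vs 2.19).
N > C: N lies to the right of C in period 2, so the across-period effect alone puts N higher.
Tabulated electronegativity (Pauling): C 2.55, N 3.04, Mg 1.31, Al 1.61, P 2.19.
So from highest to lowest: N > C > P > Al > Mg.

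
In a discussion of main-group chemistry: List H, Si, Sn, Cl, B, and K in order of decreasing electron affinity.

Adding an electron releases more energy for atoms nearer the top right (short of the noble gases).
Neither a single period nor a single group — weigh both effects.
K > B: this pair runs against the simple trend — see the exception note.
H > K: they share group 1; the group trend gives H the larger value.
Sn > H: period and group pull opposite ways; the across-period shift dominates (107 vs 73 kJ/mol).
Si > Sn: they share group 14; the group trend gives Si the larger value.
Cl > Si: both are in period 3; the period trend gives Cl the larger value.
Note the exception: K has a higher electron affinity than B, contrary to the simple trend — B's ns²np¹ configuration gives only a small electron affinity — the sparsely filled np subshell binds an added electron weakly.
Approximate values (kJ/mol): H 73, B 27, Si 134, Cl 349, K 48, Sn 107.
So from highest to lowest: Cl > Si > Sn > H > K > B.

Cl > Si > Sn > H > K > B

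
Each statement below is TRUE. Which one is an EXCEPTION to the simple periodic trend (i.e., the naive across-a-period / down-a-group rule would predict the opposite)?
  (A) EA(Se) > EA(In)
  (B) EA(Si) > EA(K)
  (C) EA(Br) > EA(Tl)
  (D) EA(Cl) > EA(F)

(D)

The general trend: electron affinity increases across a period and decreases down a group.
(A) Se (period 4, group 16) vs In (period 5, group 13): the stated order agrees with the simple trend.
(B) Si (period 3, group 14) vs K (period 4, group 1): the stated order agrees with the simple trend.
(C) Br (period 4, group 17) vs Tl (period 6, group 13): the stated order agrees with the simple trend.
(D) Cl (period 3, group 17) vs F (period 2, group 17): the stated order contradicts the simple trend.
The exception is (D): F's small 2p subshell makes the incoming electron feel strong e⁻–e⁻ repulsion, so Cl actually releases more energy on gaining an electron.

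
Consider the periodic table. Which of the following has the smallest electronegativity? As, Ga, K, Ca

Atoms toward the upper right of the periodic table pull bonding electrons most strongly.
All lie in period 4, so electronegativity increases left to right.
The smallest electronegativity among these belongs to K.

K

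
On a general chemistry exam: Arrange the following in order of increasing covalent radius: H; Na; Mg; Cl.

H is in period 1, group 1; Na is in period 3, group 1; Mg is in period 3, group 2; Cl is in period 3, group 17.
Across a period the added protons contract the valence shell; down a group each new principal shell makes the atom larger.
These span different periods and groups, so the two trends combine.
Cl > H: period and group pull opposite ways; the down-group shift dominates (99 vs 32 pm).
Mg > Cl: Mg lies to the left of Cl in period 3, so the across-period effect alone puts Mg larger.
Na > Mg: both are in period 3; the period trend gives Na the larger value.
Tabulated atomic radius (pm): H 32, Na 155, Mg 139, Cl 99.
So from smallest to largest: H < Cl < Mg < Na.

H < Cl < Mg < Na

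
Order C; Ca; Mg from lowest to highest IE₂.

IE_2 is the cost of taking one more electron from the +1 cation: C⁺ still has 3 valence electrons; Ca⁺ still has 1 valence electron; Mg⁺ still has 1 valence electron.
All are still removing valence electrons, so compare the +1 ions as you would atoms: IE_2 generally rises across a period (higher Z_eff) and falls down a group (larger shell), subject to the usual subshell exceptions.
Valence configurations: C⁺ [He]2s²2p¹, Ca⁺ [Ar]4s¹, Mg⁺ [Ne]3s¹.
The numbers (kJ/mol): C 2353, Ca 1145, Mg 1451.
Overall IE_2 order: Ca < Mg < C.

Ca, Mg, C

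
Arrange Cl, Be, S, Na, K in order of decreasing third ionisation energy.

IE_3 is the cost of taking one more electron from the +2 cation: Cl²⁺ still has 5 valence electrons; Be²⁺ is the bare [He] core; S²⁺ still has 4 valence electrons; Na²⁺ is already 1 electron into the core; K²⁺ is already 1 electron into the core.
Breaking into a closed-shell core is much more expensive than removing a leftover valence electron — K, Na and Be have the largest IE_3 here.
Valence configurations: Cl²⁺ [Ne]3s²3p³, S²⁺ [Ne]3s²3p².
Tabulated IE_3 (kJ/mol): Cl 3822, Be 14849, S 3357, Na 6910, K 4420.
Overall IE_3 order: S < Cl < K < Na < Be.

Be > Na > K > Cl > S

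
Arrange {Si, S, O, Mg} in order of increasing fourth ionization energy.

Si < S < O < Mg

IE_4 is the cost of taking one more electron from the +3 cation: Si³⁺ still has 1 valence electron; S³⁺ still has 3 valence electrons; O³⁺ still has 3 valence electrons; Mg³⁺ is already 1 electron into the core.
Core electrons are held far more tightly than valence electrons, so Mg tops the IE_4 order.
Valence configurations: Si³⁺ [Ne]3s¹, S³⁺ [Ne]3s²3p¹, O³⁺ [He]2s²2p¹.
Tabulated IE_4 (kJ/mol): Si 4356, S 4556, O 7469, Mg 10543.
Putting it together, IE_4: Si < S < O < Mg.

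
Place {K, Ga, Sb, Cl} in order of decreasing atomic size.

K > Sb > Ga > Cl

Cl is in period 3, group 17; K is in period 4, group 1; Ga is in period 4, group 13; Sb is in period 5, group 15.
Across a period the added protons contract the valence shell; down a group each new principal shell makes the atom larger.
These span different periods and groups, so the two trends combine.
Ga > Cl: relative to Cl, both the across-period and down-group shifts push Ga's atomic radius up.
Sb > Ga: period and group pull opposite ways; the down-group shift dominates (140 vs 124 pm).
K > Sb: the two effects oppose for this pair; the across-period effect wins (196 vs 140 pm).
Approximate values (pm): Cl 99, K 196, Ga 124, Sb 140.
So from largest to smallest: K > Sb > Ga > Cl.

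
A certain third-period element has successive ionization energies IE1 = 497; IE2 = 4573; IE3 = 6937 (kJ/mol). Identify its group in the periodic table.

Group 1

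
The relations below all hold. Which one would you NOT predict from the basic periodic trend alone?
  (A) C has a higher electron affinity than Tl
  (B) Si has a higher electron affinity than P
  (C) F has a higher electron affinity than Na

The general trend: electron affinity increases across a period and decreases down a group.
(A) C (period 2, group 14) vs Tl (period 6, group 13): the stated order agrees with the simple trend.
(B) Si (period 3, group 14) vs P (period 3, group 15): the stated order contradicts the simple trend.
(C) F (period 2, group 17) vs Na (period 3, group 1): the stated order agrees with the simple trend.
The exception is (B): adding an electron to P's half-filled 3p³ is unfavourable, so Si (3p²) has the more exothermic EA.

(B)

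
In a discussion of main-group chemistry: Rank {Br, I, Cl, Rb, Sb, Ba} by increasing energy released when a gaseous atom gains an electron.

Ba, Rb, Sb, I, Br, Cl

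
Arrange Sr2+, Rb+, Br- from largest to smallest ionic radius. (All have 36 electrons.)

Br- > Rb+ > Sr2+

All of these have 36 electrons, so size is governed by nuclear charge alone: the more protons, the stronger the pull on the same electron cloud, and the smaller the ion.
Nuclear charges: Sr2+ (Z=38), Rb+ (Z=37), Br- (Z=35).
Largest to smallest: Br- > Rb+ > Sr2+.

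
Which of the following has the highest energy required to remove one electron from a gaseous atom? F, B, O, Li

F

Across a period the outer electron is held more tightly (higher IE₁); down a group it sits in a higher shell, more shielded, and comes off more easily.
All lie in period 2, so first ionization energy increases left to right.
The highest energy required to remove one electron from a gaseous atom among these belongs to F.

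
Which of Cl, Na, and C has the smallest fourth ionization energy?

The fourth ionization energy removes an electron from the +3 ion. For each element: Cl³⁺ still has 4 valence electrons; Na³⁺ is already 2 electrons into the core; C³⁺ still has 1 valence electron.
Pulling an electron out of a noble-gas core costs far more than removing a remaining valence electron, so Na sits at the high end of IE_4.
Valence configurations: Cl³⁺ [Ne]3s²3p², C³⁺ [He]2s¹.
The numbers (kJ/mol): Cl 5159, Na 9543, C 6223.
Putting it together, IE_4: Cl < C < Na.

Cl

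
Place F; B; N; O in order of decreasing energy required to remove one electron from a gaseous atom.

F > N > O > B

B is in period 2, group 13; N is in period 2, group 15; O is in period 2, group 16; F is in period 2, group 17.
IE₁ increases left→right with effective nuclear charge and decreases top→bottom as the valence shell moves farther out.
All lie in period 2; the across-period trend (first ionization energy increases left to right) applies, with the exception below.
Note the exception: N has a higher first ionization energy than O, contrary to the simple trend — pairing an electron in O's 2p⁴ costs repulsion energy, so O ionizes more easily than half-filled N (2p³).
Approximate values (kJ/mol): B 801, N 1402, O 1314, F 1681.
So from highest to lowest: F > N > O > B.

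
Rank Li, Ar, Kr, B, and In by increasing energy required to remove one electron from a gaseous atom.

Li is in period 2, group 1; B is in period 2, group 13; Ar is in period 3, group 18; Kr is in period 4, group 18; In is in period 5, group 13.
First ionization energy rises across a period (greater Z_eff holds electrons more tightly) and falls down a group (valence electrons are farther from the nucleus).
These span different periods and groups, so the two trends combine.
In > Li: period and group pull opposite ways; the across-period shift dominates (558 vs 520 kJ/mol).
B > In: B sits above In in group 13, so the down-group effect alone puts B higher.
Kr > B: the two effects oppose for this pair; the across-period effect wins (1351 vs 801 kJ/mol).
Ar > Kr: Ar sits above Kr in group 18, so the down-group effect alone puts Ar higher.
Tabulated first ionization energy (kJ/mol): Li 520, B 801, Ar 1521, Kr 1351, In 558.
So from lowest to highest: Li < In < B < Kr < Ar.

Li < In < B < Kr < Ar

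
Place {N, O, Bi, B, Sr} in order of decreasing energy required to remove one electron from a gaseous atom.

N > O > B > Bi > Sr

B is in period 2, group 13; N is in period 2, group 15; O is in period 2, group 16; Sr is in period 5, group 2; Bi is in period 6, group 15.
First ionization energy rises across a period (greater Z_eff holds electrons more tightly) and falls down a group (valence electrons are farther from the nucleus).
Neither a single period nor a single group — weigh both effects.
Bi > Sr: the two effects oppose for this pair; the across-period effect wins (703 vs 550 kJ/mol).
B > Bi: the two effects oppose for this pair; the down-group effect wins (801 vs 703 kJ/mol).
O > B: O lies to the right of B in period 2, so the across-period effect alone puts O higher.
N > O: this pair runs against the simple trend — see the exception note.
Note the exception: N has a higher first ionization energy than O, contrary to the simple trend — pairing an electron in O's 2p⁴ costs repulsion energy, so O ionizes more easily than half-filled N (2p³).
Approximate values (kJ/mol): B 801, N 1402, O 1314, Sr 550, Bi 703.
So from highest to lowest: N > O > B > Bi > Sr.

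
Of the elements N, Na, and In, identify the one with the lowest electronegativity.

Na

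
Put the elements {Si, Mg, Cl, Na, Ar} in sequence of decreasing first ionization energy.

Na is in period 3, group 1; Mg is in period 3, group 2; Si is in period 3, group 14; Cl is in period 3, group 17; Ar is in period 3, group 18.
First ionization energy rises across a period (greater Z_eff holds electrons more tightly) and falls down a group (valence electrons are farther from the nucleus).
All lie in period 3, so first ionization energy increases left to right.
So from highest to lowest: Ar > Cl > Si > Mg > Na.

Ar > Cl > Si > Mg > Na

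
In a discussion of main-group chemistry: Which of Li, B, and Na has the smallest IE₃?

After 2 electrons have been removed, what remains? Li²⁺ is already 1 electron into the core; B²⁺ still has 1 valence electron; Na²⁺ is already 1 electron into the core.
Pulling an electron out of a noble-gas core costs far more than removing a remaining valence electron, so Na and Li sit at the high end of IE_3.
Approximate IE_3 values (kJ/mol): Li 11815, B 3660, Na 6910.
Putting it together, IE_3: B < Na < Li.

B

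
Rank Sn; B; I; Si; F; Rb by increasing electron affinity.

B, Rb, Sn, Si, I, F

B is in period 2, group 13; F is in period 2, group 17; Si is in period 3, group 14; Rb is in period 5, group 1; Sn is in period 5, group 14; I is in period 5, group 17.
Adding an electron releases more energy for atoms nearer the top right (short of the noble gases).
These span different periods and groups, so the two trends combine.
Rb > B: this pair runs against the simple trend — see the exception note.
Sn > Rb: Sn lies to the right of Rb in period 5, so the across-period effect alone puts Sn higher.
Si > Sn: Si sits above Sn in group 14, so the down-group effect alone puts Si higher.
I > Si: period and group pull opposite ways; the across-period shift dominates (295 vs 134 kJ/mol).
F > I: F sits above I in group 17, so the down-group effect alone puts F higher.
Note the exception: Rb has a higher electron affinity than B, contrary to the simple trend — B's ns²np¹ configuration gives only a small electron affinity — the sparsely filled np subshell binds an added electron weakly.
For reference (kJ/mol): B 27, F 328, Si 134, Rb 47, Sn 107, I 295.
So from lowest to highest: B < Rb < Sn < Si < I < F.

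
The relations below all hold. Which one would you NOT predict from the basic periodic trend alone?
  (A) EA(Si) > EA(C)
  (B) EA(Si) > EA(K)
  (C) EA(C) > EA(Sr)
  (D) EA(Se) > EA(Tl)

(A)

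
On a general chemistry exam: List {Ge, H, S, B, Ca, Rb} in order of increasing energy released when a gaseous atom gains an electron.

Ca < B < Rb < H < Ge < S

H is in period 1, group 1; B is in period 2, group 13; S is in period 3, group 16; Ca is in period 4, group 2; Ge is in period 4, group 14; Rb is in period 5, group 1.
Adding an electron releases more energy for atoms nearer the top right (short of the noble gases).
Neither a single period nor a single group — weigh both effects.
B > Ca: both effects reinforce here, so B is clearly the higher of the two.
Rb > B: this pair runs against the simple trend — see the exception note.
H > Rb: they share group 1; the group trend gives H the larger value.
Ge > H: the two effects oppose for this pair; the across-period effect wins (119 vs 73 kJ/mol).
S > Ge: relative to Ge, both the across-period and down-group shifts push S's electron affinity up.
Note the exception: Rb has a higher electron affinity than B, contrary to the simple trend — B's ns²np¹ configuration gives only a small electron affinity — the sparsely filled np subshell binds an added electron weakly.
Note the exception: Rb has a higher electron affinity than Ca, contrary to the simple trend — adding an electron to Ca (ns²) has to open a new, higher-energy np subshell, which is unfavourable.
Approximate values (kJ/mol): H 73, B 27, S 200, Ca 2, Ge 119, Rb 47.
So from lowest to highest: Ca < B < Rb < H < Ge < S.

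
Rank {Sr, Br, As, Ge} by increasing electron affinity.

Sr < As < Ge < Br

Ge is in period 4, group 14; As is in period 4, group 15; Br is in period 4, group 17; Sr is in period 5, group 2.
EA tends to increase across a period and decrease down a group, though the pattern is less regular than for IE or radius.
Neither a single period nor a single group — weigh both effects.
As > Sr: both effects reinforce here, so As is clearly the higher of the two.
Ge > As: this pair runs against the simple trend — see the exception note.
Br > Ge: Br lies to the right of Ge in period 4, so the across-period effect alone puts Br higher.
Note the exception: Ge has a higher electron affinity than As, contrary to the simple trend — adding an electron to As's half-filled 4p³ is unfavourable, so Ge (4p²) has the more exothermic EA.
Tabulated electron affinity (kJ/mol): Ge 119, As 78, Br 325, Sr 5.
So from lowest to highest: Sr < As < Ge < Br.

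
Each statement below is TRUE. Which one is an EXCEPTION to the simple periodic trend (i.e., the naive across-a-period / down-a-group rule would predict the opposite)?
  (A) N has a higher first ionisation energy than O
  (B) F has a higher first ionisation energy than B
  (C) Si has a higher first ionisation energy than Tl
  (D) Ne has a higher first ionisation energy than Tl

The general trend: first ionisation energy increases across a period and decreases down a group.
(A) N (period 2, group 15) vs O (period 2, group 16): the stated order contradicts the simple trend.
(B) F (period 2, group 17) vs B (period 2, group 13): the stated order agrees with the simple trend.
(C) Si (period 3, group 14) vs Tl (period 6, group 13): the stated order agrees with the simple trend.
(D) Ne (period 2, group 18) vs Tl (period 6, group 13): the stated order agrees with the simple trend.
The exception is (A): pairing an electron in O's 2p⁴ costs repulsion energy, so O ionizes more easily than half-filled N (2p³).

(A)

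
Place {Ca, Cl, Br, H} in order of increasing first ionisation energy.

First ionization energy rises across a period (greater Z_eff holds electrons more tightly) and falls down a group (valence electrons are farther from the nucleus).
Here both period and group differ, so the two effects have to be weighed against each other.
Br > Ca: both are in period 4; the period trend gives Br the larger value.
Cl > Br: they share group 17; the group trend gives Cl the larger value.
H > Cl: the two effects oppose for this pair; the down-group effect wins (1312 vs 1251 kJ/mol).
For reference (kJ/mol): H 1312, Cl 1251, Ca 590, Br 1140.
So from lowest to highest: Ca < Br < Cl < H.

Ca < Br < Cl < H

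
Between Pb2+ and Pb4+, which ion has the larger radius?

Pb2+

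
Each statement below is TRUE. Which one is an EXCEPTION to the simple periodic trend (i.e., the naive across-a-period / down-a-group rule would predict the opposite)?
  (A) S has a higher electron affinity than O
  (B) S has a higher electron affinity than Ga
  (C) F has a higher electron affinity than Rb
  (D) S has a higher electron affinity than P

(A)

The general trend: electron affinity increases across a period and decreases down a group.
(A) S (period 3, group 16) vs O (period 2, group 16): the stated order contradicts the simple trend.
(B) S (period 3, group 16) vs Ga (period 4, group 13): the stated order agrees with the simple trend.
(C) F (period 2, group 17) vs Rb (period 5, group 1): the stated order agrees with the simple trend.
(D) S (period 3, group 16) vs P (period 3, group 15): the stated order agrees with the simple trend.
The exception is (A): the compact 2p subshell of O repels the added electron more than S's larger 3p does.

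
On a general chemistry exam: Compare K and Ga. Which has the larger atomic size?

K is in period 4, group 1; Ga is in period 4, group 13.
Atomic radius shrinks across a period as nuclear charge pulls the same shell inward, and grows down a group as new shells are added.
All lie in period 4, so atomic radius increases right to left.
So K has the larger atomic size (K > Ga).

K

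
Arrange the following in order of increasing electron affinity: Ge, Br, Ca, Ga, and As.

Atoms with high Z_eff and room in the valence shell (especially the halogens) have the most exothermic electron affinities.
All lie in period 4; the across-period trend (electron affinity increases left to right) applies, with the exception below.
Note the exception: Ge has a higher electron affinity than As, contrary to the simple trend — adding an electron to As's half-filled 4p³ is unfavourable, so Ge (4p²) has the more exothermic EA.
For reference (kJ/mol): Ca 2, Ga 29, Ge 119, As 78, Br 325.
So from lowest to highest: Ca < Ga < As < Ge < Br.

Ca, Ga, As, Ge, Br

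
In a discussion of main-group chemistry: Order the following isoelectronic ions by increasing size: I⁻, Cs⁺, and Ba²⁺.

Ba²⁺ < Cs⁺ < I⁻

All of these have 54 electrons, so size is governed by nuclear charge alone: the more protons, the stronger the pull on the same electron cloud, and the smaller the ion.
Nuclear charges: Ba²⁺ (Z=56), Cs⁺ (Z=55), I⁻ (Z=53).
Smallest to largest: Ba²⁺ < Cs⁺ < I⁻.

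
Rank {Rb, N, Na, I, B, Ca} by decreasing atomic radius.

Rb, Ca, Na, I, B, N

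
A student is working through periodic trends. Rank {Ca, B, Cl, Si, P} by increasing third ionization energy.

After 2 electrons have been removed, what remains? Ca²⁺ is the bare [Ar] core; B²⁺ still has 1 valence electron; Cl²⁺ still has 5 valence electrons; Si²⁺ still has 2 valence electrons; P²⁺ still has 3 valence electrons.
Breaking into a closed-shell core is much more expensive than removing a leftover valence electron — Ca has the largest IE_3 here.
Valence configurations: B²⁺ [He]2s¹, Cl²⁺ [Ne]3s²3p³, Si²⁺ [Ne]3s², P²⁺ [Ne]3s²3p¹.
P²⁺ loses a lone 3p electron whereas Si²⁺ must break into a filled 3s² pair, so IE_3(Si) > IE_3(P) even though P has the higher nuclear charge.
Tabulated IE_3 (kJ/mol): Ca 4912, B 3660, Cl 3822, Si 3232, P 2914.
Overall IE_3 order: P < Si < B < Cl < Ca.

P, Si, B, Cl, Ca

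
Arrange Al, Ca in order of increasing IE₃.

Al, Ca

After 2 electrons have been removed, what remains? Al²⁺ still has 1 valence electron; Ca²⁺ is the bare [Ar] core.
Breaking into a closed-shell core is much more expensive than removing a leftover valence electron — Ca has the largest IE_3 here.
The numbers (kJ/mol): Al 2745, Ca 4912.
So the third ionization energies run Al < Ca.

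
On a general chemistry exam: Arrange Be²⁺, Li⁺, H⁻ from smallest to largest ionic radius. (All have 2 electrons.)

All of these have 2 electrons, so size is governed by nuclear charge alone: the more protons, the stronger the pull on the same electron cloud, and the smaller the ion.
Nuclear charges: Be²⁺ (Z=4), Li⁺ (Z=3), H⁻ (Z=1).
Smallest to largest: Be²⁺ < Li⁺ < H⁻.

Be²⁺ < Li⁺ < H⁻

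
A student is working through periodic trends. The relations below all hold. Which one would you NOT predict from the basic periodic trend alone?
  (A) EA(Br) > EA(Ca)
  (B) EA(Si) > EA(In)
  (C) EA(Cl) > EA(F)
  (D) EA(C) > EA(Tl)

(C)

The general trend: electron affinity increases across a period and decreases down a group.
(A) Br (period 4, group 17) vs Ca (period 4, group 2): the stated order agrees with the simple trend.
(B) Si (period 3, group 14) vs In (period 5, group 13): the stated order agrees with the simple trend.
(C) Cl (period 3, group 17) vs F (period 2, group 17): the stated order contradicts the simple trend.
(D) C (period 2, group 14) vs Tl (period 6, group 13): the stated order agrees with the simple trend.
The exception is (C): F's small 2p subshell makes the incoming electron feel strong e⁻–e⁻ repulsion, so Cl actually releases more energy on gaining an electron.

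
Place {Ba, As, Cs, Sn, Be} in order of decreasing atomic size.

Cs, Ba, Sn, As, Be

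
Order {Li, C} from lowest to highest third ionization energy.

C < Li

Consider each +2 ion: Li²⁺ is already 1 electron into the core; C²⁺ still has 2 valence electrons.
Pulling an electron out of a noble-gas core costs far more than removing a remaining valence electron, so Li sits at the high end of IE_3.
The numbers (kJ/mol): Li 11815, C 4620.
Overall IE_3 order: C < Li.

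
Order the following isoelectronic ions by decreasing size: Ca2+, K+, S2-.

All of these have 18 electrons, so size is governed by nuclear charge alone: the more protons, the stronger the pull on the same electron cloud, and the smaller the ion.
Nuclear charges: Ca2+ (Z=20), K+ (Z=19), S2- (Z=16).
Largest to smallest: S2- > K+ > Ca2+.

S2- > K+ > Ca2+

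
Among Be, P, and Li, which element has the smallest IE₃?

IE_3 is the cost of taking one more electron from the +2 cation: Be²⁺ is the bare [He] core; P²⁺ still has 3 valence electrons; Li²⁺ is already 1 electron into the core.
Core electrons are held far more tightly than valence electrons, so Li and Be top the IE_3 order.
The numbers (kJ/mol): Be 14849, P 2914, Li 11815.
Hence IE_3: P < Li < Be.

P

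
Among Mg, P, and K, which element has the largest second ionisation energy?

K

After 1 electron has been removed, what remains? Mg⁺ still has 1 valence electron; P⁺ still has 4 valence electrons; K⁺ is the bare [Ar] core.
Core electrons are held far more tightly than valence electrons, so K tops the IE_2 order.
Valence configurations: Mg⁺ [Ne]3s¹, P⁺ [Ne]3s²3p².
The numbers (kJ/mol): Mg 1451, P 1907, K 3052.
Hence IE_2: Mg < P < K.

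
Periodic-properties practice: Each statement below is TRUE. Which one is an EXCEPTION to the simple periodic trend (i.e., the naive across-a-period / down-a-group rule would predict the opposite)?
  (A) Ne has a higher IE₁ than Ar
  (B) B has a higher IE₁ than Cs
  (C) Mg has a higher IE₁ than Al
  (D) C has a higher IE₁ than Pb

The general trend: IE₁ increases across a period and decreases down a group.
(A) Ne (period 2, group 18) vs Ar (period 3, group 18): the stated order agrees with the simple trend.
(B) B (period 2, group 13) vs Cs (period 6, group 1): the stated order agrees with the simple trend.
(C) Mg (period 3, group 2) vs Al (period 3, group 13): the stated order contradicts the simple trend.
(D) C (period 2, group 14) vs Pb (period 6, group 14): the stated order agrees with the simple trend.
The exception is (C): Al's single 3p electron is easier to remove than one from Mg's filled 3s².

(C)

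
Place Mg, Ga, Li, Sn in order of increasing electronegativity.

Li, Mg, Ga, Sn

Smaller atoms with higher effective nuclear charge are more electronegative.
A diagonal step moves right (one effect) and down (the opposite effect) at once.
Mg > Li: period and group pull opposite ways; the across-period shift dominates (1.31 vs 0.98).
Ga > Mg: the two effects oppose for this pair; the across-period effect wins (1.81 vs 1.31).
Sn > Ga: the two effects oppose for this pair; the across-period effect wins (1.96 vs 1.81).
For reference (Pauling): Li 0.98, Mg 1.31, Ga 1.81, Sn 1.96.
So from lowest to highest: Li < Mg < Ga < Sn.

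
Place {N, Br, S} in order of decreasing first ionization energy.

N > Br > S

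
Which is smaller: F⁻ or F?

Forming F⁻ adds 1 electron to F. More electron–electron repulsion in the same shell, with unchanged nuclear charge, lets the cloud expand.
An anion is larger than its parent atom: F⁻ > F.

F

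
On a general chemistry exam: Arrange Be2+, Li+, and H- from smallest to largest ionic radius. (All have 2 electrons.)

Be2+ < Li+ < H-

All of these have 2 electrons, so size is governed by nuclear charge alone: the more protons, the stronger the pull on the same electron cloud, and the smaller the ion.
Nuclear charges: Be2+ (Z=4), Li+ (Z=3), H- (Z=1).
Smallest to largest: Be2+ < Li+ < H-.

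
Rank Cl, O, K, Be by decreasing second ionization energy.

After 1 electron has been removed, what remains? Cl⁺ still has 6 valence electrons; O⁺ still has 5 valence electrons; K⁺ is the bare [Ar] core; Be⁺ still has 1 valence electron.
Usually core removal costs more than valence removal, but here the competition is close: a tightly held n=2 valence electron can cost more to remove than an n=3 core electron, so the actual values have to decide it.
Valence configurations: Cl⁺ [Ne]3s²3p⁴, O⁺ [He]2s²2p³, Be⁺ [He]2s¹.
Tabulated IE_2 (kJ/mol): Cl 2298, O 3388, K 3052, Be 1757.
So the second ionization energies run Be < Cl < K < O.

O > K > Cl > Be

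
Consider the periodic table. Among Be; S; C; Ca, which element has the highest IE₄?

Be

The fourth ionization energy removes an electron from the +3 ion. For each element: Be³⁺ is already 1 electron into the core; S³⁺ still has 3 valence electrons; C³⁺ still has 1 valence electron; Ca³⁺ is already 1 electron into the core.
Pulling an electron out of a noble-gas core costs far more than removing a remaining valence electron, so Ca and Be sit at the high end of IE_4.
Valence configurations: S³⁺ [Ne]3s²3p¹, C³⁺ [He]2s¹.
Approximate IE_4 values (kJ/mol): Be 21007, S 4556, C 6223, Ca 6491.
Putting it together, IE_4: S < C < Ca < Be.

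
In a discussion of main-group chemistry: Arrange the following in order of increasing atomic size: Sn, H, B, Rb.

H < B < Sn < Rb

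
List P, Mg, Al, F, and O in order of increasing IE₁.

Al < Mg < P < O < F

Removing the outermost electron gets harder across a period and easier down a group.
Neither a single period nor a single group — weigh both effects.
Mg > Al: this pair runs against the simple trend — see the exception note.
P > Mg: both are in period 3; the period trend gives P the larger value.
O > P: relative to P, both the across-period and down-group shifts push O's first ionization energy up.
F > O: F lies to the right of O in period 2, so the across-period effect alone puts F higher.
Note the exception: Mg has a higher first ionization energy than Al, contrary to the simple trend — Al's single 3p electron is easier to remove than one from Mg's filled 3s².
For reference (kJ/mol): O 1314, F 1681, Mg 738, Al 578, P 1012.
So from lowest to highest: Al < Mg < P < O < F.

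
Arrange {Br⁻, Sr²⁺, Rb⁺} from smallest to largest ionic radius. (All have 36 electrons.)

Sr²⁺ < Rb⁺ < Br⁻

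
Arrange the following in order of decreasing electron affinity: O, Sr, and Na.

O is in period 2, group 16; Na is in period 3, group 1; Sr is in period 5, group 2.
Adding an electron releases more energy for atoms nearer the top right (short of the noble gases).
Here both period and group differ, so the two effects have to be weighed against each other.
Na > Sr: the two effects oppose for this pair; the down-group effect wins (53 vs 5 kJ/mol).
O > Na: relative to Na, both the across-period and down-group shifts push O's electron affinity up.
Tabulated electron affinity (kJ/mol): O 141, Na 53, Sr 5.
So from highest to lowest: O > Na > Sr.

O > Na > Sr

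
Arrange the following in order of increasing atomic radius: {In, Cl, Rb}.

Across a period the added protons contract the valence shell; down a group each new principal shell makes the atom larger.
Neither a single period nor a single group — weigh both effects.
In > Cl: both effects reinforce here, so In is clearly the larger of the two.
Rb > In: Rb lies to the left of In in period 5, so the across-period effect alone puts Rb larger.
Tabulated atomic radius (pm): Cl 99, Rb 210, In 142.
So from smallest to largest: Cl < In < Rb.

Cl, In, Rb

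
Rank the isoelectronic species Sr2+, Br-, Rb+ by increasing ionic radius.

Sr2+ < Rb+ < Br-

All of these have 36 electrons, so size is governed by nuclear charge alone: the more protons, the stronger the pull on the same electron cloud, and the smaller the ion.
Nuclear charges: Sr2+ (Z=38), Rb+ (Z=37), Br- (Z=35).
Smallest to largest: Sr2+ < Rb+ < Br-.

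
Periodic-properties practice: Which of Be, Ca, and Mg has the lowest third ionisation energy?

The third ionization energy removes an electron from the +2 ion. For each element: Be²⁺ is the bare [He] core; Ca²⁺ is the bare [Ar] core; Mg²⁺ is the bare [Ne] core.
All of these are removing an electron from a noble-gas core or deeper; the smaller core (lower principal quantum number) is held far more tightly, and within a period the higher nuclear charge binds the same core more tightly.
Tabulated IE_3 (kJ/mol): Be 14849, Ca 4912, Mg 7733.
Overall IE_3 order: Ca < Mg < Be.

Ca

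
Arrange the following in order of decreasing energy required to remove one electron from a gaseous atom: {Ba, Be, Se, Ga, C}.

C > Se > Be > Ga > Ba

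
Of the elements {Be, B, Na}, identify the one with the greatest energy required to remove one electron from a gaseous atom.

Be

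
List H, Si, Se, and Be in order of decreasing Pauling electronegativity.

H is in period 1, group 1; Be is in period 2, group 2; Si is in period 3, group 14; Se is in period 4, group 16.
Atoms toward the upper right of the periodic table pull bonding electrons most strongly.
Neither a single period nor a single group — weigh both effects.
Si > Be: the two effects oppose for this pair; the across-period effect wins (1.90 vs 1.57).
H > Si: period and group pull opposite ways; the down-group shift dominates (2.20 vs 1.90).
Se > H: the two effects oppose for this pair; the across-period effect wins (2.55 vs 2.20).
Tabulated electronegativity (Pauling): H 2.20, Be 1.57, Si 1.90, Se 2.55.
So from highest to lowest: Se > H > Si > Be.

Se > H > Si > Be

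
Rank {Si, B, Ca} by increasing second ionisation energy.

Ca, Si, B

After 1 electron has been removed, what remains? Si⁺ still has 3 valence electrons; B⁺ still has 2 valence electrons; Ca⁺ still has 1 valence electron.
All are still removing valence electrons, so compare the +1 ions as you would atoms: IE_2 generally rises across a period (higher Z_eff) and falls down a group (larger shell), subject to the usual subshell exceptions.
Valence configurations: Si⁺ [Ne]3s²3p¹, B⁺ [He]2s², Ca⁺ [Ar]4s¹.
Tabulated IE_2 (kJ/mol): Si 1577, B 2427, Ca 1145.
Putting it together, IE_2: Ca < Si < B.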